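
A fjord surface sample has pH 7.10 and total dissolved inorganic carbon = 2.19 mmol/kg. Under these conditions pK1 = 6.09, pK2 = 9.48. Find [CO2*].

α₀ = 1 / (1 + K1/[H⁺] + K1K2/[H⁺]²) = 1 / (1 + 10^+1.01 + 10^-1.37)
   = 1 / (1 + 10.233 + 0.042658) = 1/11.276 = 0.08869
[CO2*] = α₀ × DIC = 0.08869 × 2.19 = 0.194 mmol/kg

[CO2*] = 0.194 mmol/kg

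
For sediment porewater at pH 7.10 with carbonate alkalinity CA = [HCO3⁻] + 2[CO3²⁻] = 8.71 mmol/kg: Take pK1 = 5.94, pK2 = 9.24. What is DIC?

DIC = 9.24 mmol/kg

CA = [HCO3⁻] + 2[CO3²⁻] = (α₁ + 2α₂)·DIC
At pH 7.10: [H⁺]/K1 = 10^-1.16 = 0.069183, K2/[H⁺] = 10^-2.14 = 0.0072444
α₁ = 1/(1 + 0.069183 + 0.0072444) = 1/1.0764 = 0.9290; α₂ = α₁·K2/[H⁺] = 0.006730
α₁ + 2α₂ = 0.9425
DIC = CA / (α₁ + 2α₂) = 8.71 / 0.9425 = 9.24 mmol/kg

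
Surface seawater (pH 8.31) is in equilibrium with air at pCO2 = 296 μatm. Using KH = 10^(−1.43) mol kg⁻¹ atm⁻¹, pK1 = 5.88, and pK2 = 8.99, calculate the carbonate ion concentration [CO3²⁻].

[CO2*] = KH · pCO2 = 10^(−1.43) × 296×10^-6 = 1.100×10^-5 mol/kg
α₀ = 1/(1 + K1/[H⁺] + K1K2/[H⁺]²) = 1/(1 + 10^+2.43 + 10^+1.75) = 0.003064
DIC = [CO2*]/α₀ = 1.100×10^-5 / 0.003064 = 3.589 mmol/kg
[CO3²⁻] = α₂·DIC; α₂ = 0.1723, so [CO3²⁻] = 0.1723 × 3.589 = 0.618 mmol/kg

[CO3²⁻] = 0.618 mmol/kg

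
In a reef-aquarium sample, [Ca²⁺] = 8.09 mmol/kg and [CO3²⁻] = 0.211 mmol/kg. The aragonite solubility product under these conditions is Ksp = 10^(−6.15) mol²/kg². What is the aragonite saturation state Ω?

Ω = 2.41

Ksp = 10^(−6.15) = 7.079×10^-7
Ω = [Ca²⁺][CO3²⁻]/Ksp = (8.09×10^-3)(0.211×10^-3) / 7.079×10^-7 = 2.41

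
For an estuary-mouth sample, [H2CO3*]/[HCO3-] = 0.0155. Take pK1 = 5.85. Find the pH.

pH = 7.66

From K1 = [H⁺][HCO3-]/[H2CO3*]:  pH = pK1 − log₁₀([H2CO3*]/[HCO3-])
log₁₀(0.0155) = -1.810
pH = 5.85 − (-1.810) = 7.66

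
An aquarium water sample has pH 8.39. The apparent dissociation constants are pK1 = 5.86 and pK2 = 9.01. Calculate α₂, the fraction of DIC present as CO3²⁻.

α₂ = 1 / (1 + [H⁺]/K2 + [H⁺]²/(K1K2)) = 1 / (1 + 10^+0.62 + 10^-1.91)
   = 1 / (1 + 4.1687 + 0.012303) = 1/5.1810 = 0.1930

α₂ = 0.193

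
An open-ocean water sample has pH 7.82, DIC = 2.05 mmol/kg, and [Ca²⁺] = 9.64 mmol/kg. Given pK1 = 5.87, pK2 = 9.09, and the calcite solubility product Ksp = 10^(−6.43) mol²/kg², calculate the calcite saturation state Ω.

Ω = 2.68

α₂ = 1 / (1 + [H⁺]/K2 + [H⁺]²/(K1K2)) = 1 / (1 + 10^+1.27 + 10^-0.68)
   = 1 / (1 + 18.621 + 0.20893) = 1/19.830 = 0.05043
[CO3²⁻] = α₂ × DIC = 0.05043 × 2.05 = 0.1034 mmol/kg
Ksp = 10^(−6.43) = 3.715×10^-7
Ω = [Ca²⁺][CO3²⁻]/Ksp = (9.64×10^-3)(1.034×10^-4) / 3.715×10^-7 = 2.68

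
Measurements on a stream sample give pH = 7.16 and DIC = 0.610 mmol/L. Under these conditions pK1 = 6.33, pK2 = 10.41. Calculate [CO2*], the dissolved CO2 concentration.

[CO2*] = 0.0786 mmol/L

α₀ = 1 / (1 + K1/[H⁺] + K1K2/[H⁺]²) = 1 / (1 + 10^+0.83 + 10^-2.42)
   = 1 / (1 + 6.7608 + 0.0038019) = 1/7.7646 = 0.1288
[CO2*] = α₀ × DIC = 0.1288 × 0.610 = 0.0786 mmol/L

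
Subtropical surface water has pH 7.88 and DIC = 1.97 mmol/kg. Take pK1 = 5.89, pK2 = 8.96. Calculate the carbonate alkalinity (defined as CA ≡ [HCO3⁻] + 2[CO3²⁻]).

CA = [HCO3⁻] + 2[CO3²⁻] = (α₁ + 2α₂)·DIC
At pH 7.88: [H⁺]/K1 = 10^-1.99 = 0.010233, K2/[H⁺] = 10^-1.08 = 0.083176
α₁ = 1/(1 + 0.010233 + 0.083176) = 1/1.0934 = 0.9146; α₂ = α₁·K2/[H⁺] = 0.07607
α₁ + 2α₂ = 1.0667
CA = 1.0667 × 1.97 = 2.10 mmol/kg

CA = 2.10 mmol/kg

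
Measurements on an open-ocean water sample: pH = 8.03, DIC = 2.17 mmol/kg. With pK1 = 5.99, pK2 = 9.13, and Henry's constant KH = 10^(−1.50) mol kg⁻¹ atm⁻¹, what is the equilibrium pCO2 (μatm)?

pCO2 = 575 μatm

α₀ = 1 / (1 + K1/[H⁺] + K1K2/[H⁺]²) = 1 / (1 + 10^+2.04 + 10^+0.94)
   = 1 / (1 + 109.65 + 8.7096) = 1/119.36 = 0.008378
[CO2*] = α₀ × DIC = 0.008378 × 2.17 = 0.01818 mmol/kg = 18.18 μmol/kg
pCO2 = [CO2*]/KH = 1.818×10^-5 / 3.162×10^-2 = 575 μatm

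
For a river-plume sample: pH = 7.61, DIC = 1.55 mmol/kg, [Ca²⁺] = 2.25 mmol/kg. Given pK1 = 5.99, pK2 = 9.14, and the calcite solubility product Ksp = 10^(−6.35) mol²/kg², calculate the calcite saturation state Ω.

Ω = 0.219

α₂ = 1 / (1 + [H⁺]/K2 + [H⁺]²/(K1K2)) = 1 / (1 + 10^+1.53 + 10^-0.09)
   = 1 / (1 + 33.884 + 0.81283) = 1/35.697 = 0.02801
[CO3²⁻] = α₂ × DIC = 0.02801 × 1.55 = 0.04342 mmol/kg
Ksp = 10^(−6.35) = 4.467×10^-7
Ω = [Ca²⁺][CO3²⁻]/Ksp = (2.25×10^-3)(4.342×10^-5) / 4.467×10^-7 = 0.219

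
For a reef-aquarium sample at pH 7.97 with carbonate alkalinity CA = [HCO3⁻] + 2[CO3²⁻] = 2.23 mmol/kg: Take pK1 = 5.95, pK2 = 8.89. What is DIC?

DIC = 2.03 mmol/kg

CA = [HCO3⁻] + 2[CO3²⁻] = (α₁ + 2α₂)·DIC
At pH 7.97: [H⁺]/K1 = 10^-2.02 = 0.0095499, K2/[H⁺] = 10^-0.92 = 0.12023
α₁ = 1/(1 + 0.0095499 + 0.12023) = 1/1.1298 = 0.8851; α₂ = α₁·K2/[H⁺] = 0.1064
α₁ + 2α₂ = 1.0980
DIC = CA / (α₁ + 2α₂) = 2.23 / 1.0980 = 2.03 mmol/kg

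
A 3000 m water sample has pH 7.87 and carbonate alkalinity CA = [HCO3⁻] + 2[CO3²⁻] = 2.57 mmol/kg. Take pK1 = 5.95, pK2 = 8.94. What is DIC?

CA = [HCO3⁻] + 2[CO3²⁻] = (α₁ + 2α₂)·DIC
At pH 7.87: [H⁺]/K1 = 10^-1.92 = 0.012023, K2/[H⁺] = 10^-1.07 = 0.085114
α₁ = 1/(1 + 0.012023 + 0.085114) = 1/1.0971 = 0.9115; α₂ = α₁·K2/[H⁺] = 0.07758
α₁ + 2α₂ = 1.0666
DIC = CA / (α₁ + 2α₂) = 2.57 / 1.0666 = 2.41 mmol/kg

DIC = 2.41 mmol/kg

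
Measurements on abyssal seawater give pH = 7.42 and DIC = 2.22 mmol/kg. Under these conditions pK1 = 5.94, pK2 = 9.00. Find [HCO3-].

[HCO3⁻] = 2.10 mmol/kg

α₁ = 1 / (1 + [H⁺]/K1 + K2/[H⁺]) = 1 / (1 + 10^-1.48 + 10^-1.58)
   = 1 / (1 + 0.033113 + 0.026303) = 1/1.0594 = 0.9439
[HCO3⁻] = α₁ × DIC = 0.9439 × 2.22 = 2.10 mmol/kg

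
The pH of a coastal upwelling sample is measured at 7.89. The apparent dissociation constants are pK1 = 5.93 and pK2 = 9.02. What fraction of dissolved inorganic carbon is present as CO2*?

α₀ = 0.0101

α₀ = 1 / (1 + K1/[H⁺] + K1K2/[H⁺]²) = 1 / (1 + 10^+1.96 + 10^+0.83)
   = 1 / (1 + 91.201 + 6.7608) = 1/98.962 = 0.01010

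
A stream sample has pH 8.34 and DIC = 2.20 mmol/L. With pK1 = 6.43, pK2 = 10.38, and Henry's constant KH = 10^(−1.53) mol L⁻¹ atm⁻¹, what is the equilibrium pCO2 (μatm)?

pCO2 = 898 μatm

α₀ = 1 / (1 + K1/[H⁺] + K1K2/[H⁺]²) = 1 / (1 + 10^+1.91 + 10^-0.13)
   = 1 / (1 + 81.283 + 0.74131) = 1/83.024 = 0.01204
[CO2*] = α₀ × DIC = 0.01204 × 2.20 = 0.02650 mmol/L
pCO2 = [CO2*]/KH = 2.650×10^-5 / 2.951×10^-2 = 898 μatm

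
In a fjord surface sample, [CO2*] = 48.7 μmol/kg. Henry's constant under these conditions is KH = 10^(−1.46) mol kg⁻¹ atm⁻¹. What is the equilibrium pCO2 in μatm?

KH = 10^(−1.46) = 3.467×10^-2 mol kg⁻¹ atm⁻¹
pCO2 = [CO2*]/KH = 48.7×10^-6 / 3.467×10^-2 = 1.40×10^-3 atm = 1400 μatm

pCO2 = 1400 μatm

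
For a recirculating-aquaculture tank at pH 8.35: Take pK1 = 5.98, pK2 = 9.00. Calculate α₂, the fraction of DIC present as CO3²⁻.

α₂ = 1 / (1 + [H⁺]/K2 + [H⁺]²/(K1K2)) = 1 / (1 + 10^+0.65 + 10^-1.72)
   = 1 / (1 + 4.4668 + 0.019055) = 1/5.4859 = 0.1823

α₂ = 0.182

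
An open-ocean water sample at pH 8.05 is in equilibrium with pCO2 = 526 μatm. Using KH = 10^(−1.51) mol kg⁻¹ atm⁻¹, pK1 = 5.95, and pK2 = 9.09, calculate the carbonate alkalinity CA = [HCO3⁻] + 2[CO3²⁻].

CA = 2.42 mmol/kg

[CO2*] = KH · pCO2 = 10^(−1.51) × 526×10^-6 = 1.625×10^-5 mol/kg
α₀ = 1/(1 + K1/[H⁺] + K1K2/[H⁺]²) = 1/(1 + 10^+2.10 + 10^+1.06) = 0.007227
DIC = [CO2*]/α₀ = 1.625×10^-5 / 0.007227 = 2.249 mmol/kg
CA = (α₁ + 2α₂)·DIC = (0.9098 + 2×0.08297) × 2.249 = 2.42 mmol/kg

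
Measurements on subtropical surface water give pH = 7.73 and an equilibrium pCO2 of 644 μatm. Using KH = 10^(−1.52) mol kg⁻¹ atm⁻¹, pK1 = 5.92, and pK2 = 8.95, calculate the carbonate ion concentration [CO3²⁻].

[CO3²⁻] = 0.0757 mmol/kg

[CO2*] = KH · pCO2 = 10^(−1.52) × 644×10^-6 = 1.945×10^-5 mol/kg
α₀ = 1/(1 + K1/[H⁺] + K1K2/[H⁺]²) = 1/(1 + 10^+1.81 + 10^+0.59) = 0.01440
DIC = [CO2*]/α₀ = 1.945×10^-5 / 0.01440 = 1.351 mmol/kg
[CO3²⁻] = α₂·DIC; α₂ = 0.05601, so [CO3²⁻] = 0.05601 × 1.351 = 0.0757 mmol/kg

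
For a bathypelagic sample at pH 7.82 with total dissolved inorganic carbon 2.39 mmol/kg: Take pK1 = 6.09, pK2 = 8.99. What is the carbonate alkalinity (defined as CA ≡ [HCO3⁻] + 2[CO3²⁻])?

CA = 2.50 mmol/kg

CA = [HCO3⁻] + 2[CO3²⁻] = (α₁ + 2α₂)·DIC
At pH 7.82: [H⁺]/K1 = 10^-1.73 = 0.018621, K2/[H⁺] = 10^-1.17 = 0.067608
α₁ = 1/(1 + 0.018621 + 0.067608) = 1/1.0862 = 0.9206; α₂ = α₁·K2/[H⁺] = 0.06224
α₁ + 2α₂ = 1.0451
CA = 1.0451 × 2.39 = 2.50 mmol/kg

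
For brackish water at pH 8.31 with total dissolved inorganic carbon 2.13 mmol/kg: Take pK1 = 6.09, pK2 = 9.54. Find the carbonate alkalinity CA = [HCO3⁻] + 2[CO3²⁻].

CA = 2.24 mmol/kg

CA = [HCO3⁻] + 2[CO3²⁻] = (α₁ + 2α₂)·DIC
At pH 8.31: [H⁺]/K1 = 10^-2.22 = 0.0060256, K2/[H⁺] = 10^-1.23 = 0.058884
α₁ = 1/(1 + 0.0060256 + 0.058884) = 1/1.0649 = 0.9390; α₂ = α₁·K2/[H⁺] = 0.05530
α₁ + 2α₂ = 1.0496
CA = 1.0496 × 2.13 = 2.24 mmol/kg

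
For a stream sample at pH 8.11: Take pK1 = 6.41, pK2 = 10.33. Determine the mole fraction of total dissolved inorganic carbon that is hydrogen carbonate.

α₁ = 1 / (1 + [H⁺]/K1 + K2/[H⁺]) = 1 / (1 + 10^-1.70 + 10^-2.22)
   = 1 / (1 + 0.019953 + 0.0060256) = 1/1.0260 = 0.9747

α₁ = 0.975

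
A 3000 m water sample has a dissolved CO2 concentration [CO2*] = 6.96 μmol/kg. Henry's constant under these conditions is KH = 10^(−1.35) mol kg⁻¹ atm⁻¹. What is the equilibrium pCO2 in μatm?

KH = 10^(−1.35) = 4.467×10^-2 mol kg⁻¹ atm⁻¹
pCO2 = [CO2*]/KH = 6.96×10^-6 / 4.467×10^-2 = 1.56×10^-4 atm = 156 μatm

pCO2 = 156 μatm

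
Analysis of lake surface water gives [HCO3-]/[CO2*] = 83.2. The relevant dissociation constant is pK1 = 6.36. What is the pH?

pH = 8.28

From K1 = [H⁺][HCO3-]/[CO2*]:  pH = pK1 + log₁₀([HCO3-]/[CO2*])
log₁₀(83.2) = +1.920
pH = 6.36 + (+1.920) = 8.28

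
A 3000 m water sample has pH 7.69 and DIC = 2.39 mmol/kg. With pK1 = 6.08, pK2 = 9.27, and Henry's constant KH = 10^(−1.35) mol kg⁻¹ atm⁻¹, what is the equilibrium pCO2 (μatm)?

pCO2 = 1250 μatm

α₀ = 1 / (1 + K1/[H⁺] + K1K2/[H⁺]²) = 1 / (1 + 10^+1.61 + 10^+0.03)
   = 1 / (1 + 40.738 + 1.0715) = 1/42.810 = 0.02336
[CO2*] = α₀ × DIC = 0.02336 × 2.39 = 0.05583 mmol/kg
pCO2 = [CO2*]/KH = 5.583×10^-5 / 4.467×10^-2 = 1250 μatm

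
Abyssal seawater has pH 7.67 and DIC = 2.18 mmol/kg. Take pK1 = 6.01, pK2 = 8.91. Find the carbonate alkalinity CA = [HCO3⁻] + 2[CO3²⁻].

CA = 2.25 mmol/kg

CA = [HCO3⁻] + 2[CO3²⁻] = (α₁ + 2α₂)·DIC
At pH 7.67: [H⁺]/K1 = 10^-1.66 = 0.021878, K2/[H⁺] = 10^-1.24 = 0.057544
α₁ = 1/(1 + 0.021878 + 0.057544) = 1/1.0794 = 0.9264; α₂ = α₁·K2/[H⁺] = 0.05331
α₁ + 2α₂ = 1.0330
CA = 1.0330 × 2.18 = 2.25 mmol/kg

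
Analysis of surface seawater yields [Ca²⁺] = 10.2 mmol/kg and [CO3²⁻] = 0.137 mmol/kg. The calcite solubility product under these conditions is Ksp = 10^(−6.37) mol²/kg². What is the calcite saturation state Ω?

Ksp = 10^(−6.37) = 4.266×10^-7
Ω = [Ca²⁺][CO3²⁻]/Ksp = (10.2×10^-3)(0.137×10^-3) / 4.266×10^-7 = 3.28

Ω = 3.28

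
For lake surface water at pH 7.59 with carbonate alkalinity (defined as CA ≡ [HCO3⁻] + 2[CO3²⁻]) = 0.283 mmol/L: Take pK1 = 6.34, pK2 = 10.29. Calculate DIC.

DIC = 0.298 mmol/L

CA = [HCO3⁻] + 2[CO3²⁻] = (α₁ + 2α₂)·DIC
At pH 7.59: [H⁺]/K1 = 10^-1.25 = 0.056234, K2/[H⁺] = 10^-2.70 = 0.0019953
α₁ = 1/(1 + 0.056234 + 0.0019953) = 1/1.0582 = 0.9450; α₂ = α₁·K2/[H⁺] = 0.001885
α₁ + 2α₂ = 0.9487
DIC = CA / (α₁ + 2α₂) = 0.283 / 0.9487 = 0.298 mmol/L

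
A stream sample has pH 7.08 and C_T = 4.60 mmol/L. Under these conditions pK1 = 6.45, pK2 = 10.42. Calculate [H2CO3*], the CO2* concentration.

[CO2*] = 0.873 mmol/L

α₀ = 1 / (1 + K1/[H⁺] + K1K2/[H⁺]²) = 1 / (1 + 10^+0.63 + 10^-2.71)
   = 1 / (1 + 4.2658 + 0.0019498) = 1/5.2677 = 0.1898
[CO2*] = α₀ × DIC = 0.1898 × 4.60 = 0.873 mmol/L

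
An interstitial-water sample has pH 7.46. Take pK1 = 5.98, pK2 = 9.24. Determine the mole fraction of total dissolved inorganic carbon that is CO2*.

α₀ = 0.0315

α₀ = 1 / (1 + K1/[H⁺] + K1K2/[H⁺]²) = 1 / (1 + 10^+1.48 + 10^-0.30)
   = 1 / (1 + 30.200 + 0.50119) = 1/31.701 = 0.03155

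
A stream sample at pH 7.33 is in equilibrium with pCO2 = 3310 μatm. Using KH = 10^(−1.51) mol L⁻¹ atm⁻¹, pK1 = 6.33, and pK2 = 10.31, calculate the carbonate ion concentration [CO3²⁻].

[CO3²⁻] = 1.07 μmol/L

[CO2*] = KH · pCO2 = 10^(−1.51) × 3310×10^-6 = 1.023×10^-4 mol/L
α₀ = 1/(1 + K1/[H⁺] + K1K2/[H⁺]²) = 1/(1 + 10^+1.00 + 10^-1.98) = 0.09082
DIC = [CO2*]/α₀ = 1.023×10^-4 / 0.09082 = 1.126 mmol/L
[CO3²⁻] = α₂·DIC; α₂ = 0.0009510, so [CO3²⁻] = 0.0009510 × 1.126 = 0.00107 mmol/L = 1.07 μmol/L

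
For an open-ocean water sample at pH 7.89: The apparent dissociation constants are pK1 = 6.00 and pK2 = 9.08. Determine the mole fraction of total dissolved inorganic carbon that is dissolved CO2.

α₀ = 0.0120

α₀ = 1 / (1 + K1/[H⁺] + K1K2/[H⁺]²) = 1 / (1 + 10^+1.89 + 10^+0.70)
   = 1 / (1 + 77.625 + 5.0119) = 1/83.637 = 0.01196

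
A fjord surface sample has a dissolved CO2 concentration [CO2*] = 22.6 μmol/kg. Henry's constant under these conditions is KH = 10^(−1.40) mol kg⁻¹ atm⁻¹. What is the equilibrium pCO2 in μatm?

pCO2 = 568 μatm

KH = 10^(−1.40) = 3.981×10^-2 mol kg⁻¹ atm⁻¹
pCO2 = [CO2*]/KH = 22.6×10^-6 / 3.981×10^-2 = 5.68×10^-4 atm = 568 μatm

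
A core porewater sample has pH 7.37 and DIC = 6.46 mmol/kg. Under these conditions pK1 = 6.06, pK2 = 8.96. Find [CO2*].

[CO2*] = 0.294 mmol/kg

α₀ = 1 / (1 + K1/[H⁺] + K1K2/[H⁺]²) = 1 / (1 + 10^+1.31 + 10^-0.28)
   = 1 / (1 + 20.417 + 0.52481) = 1/21.942 = 0.04557
[CO2*] = α₀ × DIC = 0.04557 × 6.46 = 0.294 mmol/kg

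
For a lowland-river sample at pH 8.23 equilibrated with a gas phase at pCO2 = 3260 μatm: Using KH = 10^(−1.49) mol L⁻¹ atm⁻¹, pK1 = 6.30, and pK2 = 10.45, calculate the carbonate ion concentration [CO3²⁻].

[CO3²⁻] = 0.0541 mmol/L

[CO2*] = KH · pCO2 = 10^(−1.49) × 3260×10^-6 = 1.055×10^-4 mol/L
α₀ = 1/(1 + K1/[H⁺] + K1K2/[H⁺]²) = 1/(1 + 10^+1.93 + 10^-0.29) = 0.01154
DIC = [CO2*]/α₀ = 1.055×10^-4 / 0.01154 = 9.138 mmol/L
[CO3²⁻] = α₂·DIC; α₂ = 0.005920, so [CO3²⁻] = 0.005920 × 9.138 = 0.0541 mmol/L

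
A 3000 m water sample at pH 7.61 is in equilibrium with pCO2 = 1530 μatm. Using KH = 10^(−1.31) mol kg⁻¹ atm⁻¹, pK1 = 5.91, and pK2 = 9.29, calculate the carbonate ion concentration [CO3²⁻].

[CO2*] = KH · pCO2 = 10^(−1.31) × 1530×10^-6 = 7.494×10^-5 mol/kg
α₀ = 1/(1 + K1/[H⁺] + K1K2/[H⁺]²) = 1/(1 + 10^+1.70 + 10^+0.02) = 0.01917
DIC = [CO2*]/α₀ = 7.494×10^-5 / 0.01917 = 3.909 mmol/kg
[CO3²⁻] = α₂·DIC; α₂ = 0.02007, so [CO3²⁻] = 0.02007 × 3.909 = 0.0785 mmol/kg

[CO3²⁻] = 0.0785 mmol/kg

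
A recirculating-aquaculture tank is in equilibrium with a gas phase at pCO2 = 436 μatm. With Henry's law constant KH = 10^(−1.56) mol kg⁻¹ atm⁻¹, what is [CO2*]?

KH = 10^(−1.56) = 2.754×10^-2 mol kg⁻¹ atm⁻¹
[CO2*] = KH · pCO2 = 2.754×10^-2 × 436×10^-6 atm = 1.20×10^-5 mol/kg

[CO2*] = 12.0 μmol/kg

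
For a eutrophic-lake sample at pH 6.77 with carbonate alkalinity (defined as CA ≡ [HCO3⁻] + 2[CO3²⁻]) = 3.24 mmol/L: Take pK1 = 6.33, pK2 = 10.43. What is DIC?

DIC = 4.42 mmol/L

CA = [HCO3⁻] + 2[CO3²⁻] = (α₁ + 2α₂)·DIC
At pH 6.77: [H⁺]/K1 = 10^-0.44 = 0.36308, K2/[H⁺] = 10^-3.66 = 0.00021878
α₁ = 1/(1 + 0.36308 + 0.00021878) = 1/1.3633 = 0.7335; α₂ = α₁·K2/[H⁺] = 0.0001605
α₁ + 2α₂ = 0.7338
DIC = CA / (α₁ + 2α₂) = 3.24 / 0.7338 = 4.42 mmol/L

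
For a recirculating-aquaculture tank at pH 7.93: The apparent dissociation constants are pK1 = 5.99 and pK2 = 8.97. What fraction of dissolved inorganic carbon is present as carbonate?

α₂ = 1 / (1 + [H⁺]/K2 + [H⁺]²/(K1K2)) = 1 / (1 + 10^+1.04 + 10^-0.90)
   = 1 / (1 + 10.965 + 0.12589) = 1/12.091 = 0.08271

α₂ = 0.0827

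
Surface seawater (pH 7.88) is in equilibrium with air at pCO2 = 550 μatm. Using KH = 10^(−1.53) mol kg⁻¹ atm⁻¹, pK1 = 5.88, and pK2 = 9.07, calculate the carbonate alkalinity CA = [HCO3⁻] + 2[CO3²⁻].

CA = 1.83 mmol/kg

[CO2*] = KH · pCO2 = 10^(−1.53) × 550×10^-6 = 1.623×10^-5 mol/kg
α₀ = 1/(1 + K1/[H⁺] + K1K2/[H⁺]²) = 1/(1 + 10^+2.00 + 10^+0.81) = 0.009306
DIC = [CO2*]/α₀ = 1.623×10^-5 / 0.009306 = 1.744 mmol/kg
CA = (α₁ + 2α₂)·DIC = (0.9306 + 2×0.06009) × 1.744 = 1.83 mmol/kg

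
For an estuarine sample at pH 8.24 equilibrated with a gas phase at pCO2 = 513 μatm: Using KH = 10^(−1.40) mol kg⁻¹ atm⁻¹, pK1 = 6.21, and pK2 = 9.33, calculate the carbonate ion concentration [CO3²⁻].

[CO2*] = KH · pCO2 = 10^(−1.40) × 513×10^-6 = 2.042×10^-5 mol/kg
α₀ = 1/(1 + K1/[H⁺] + K1K2/[H⁺]²) = 1/(1 + 10^+2.03 + 10^+0.94) = 0.008557
DIC = [CO2*]/α₀ = 2.042×10^-5 / 0.008557 = 2.387 mmol/kg
[CO3²⁻] = α₂·DIC; α₂ = 0.07453, so [CO3²⁻] = 0.07453 × 2.387 = 0.178 mmol/kg

[CO3²⁻] = 0.178 mmol/kg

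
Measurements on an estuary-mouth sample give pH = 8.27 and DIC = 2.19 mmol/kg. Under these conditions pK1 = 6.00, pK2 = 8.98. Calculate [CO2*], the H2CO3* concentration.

α₀ = 1 / (1 + K1/[H⁺] + K1K2/[H⁺]²) = 1 / (1 + 10^+2.27 + 10^+1.56)
   = 1 / (1 + 186.21 + 36.308) = 1/223.52 = 0.004474
[CO2*] = α₀ × DIC = 0.004474 × 2.19 = 0.00980 mmol/kg = 9.80 μmol/kg

[CO2*] = 9.80 μmol/kg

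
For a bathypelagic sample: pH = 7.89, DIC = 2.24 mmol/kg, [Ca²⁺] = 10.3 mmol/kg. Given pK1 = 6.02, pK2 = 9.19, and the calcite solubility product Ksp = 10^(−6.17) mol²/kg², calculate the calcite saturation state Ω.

Ω = 1.61

α₂ = 1 / (1 + [H⁺]/K2 + [H⁺]²/(K1K2)) = 1 / (1 + 10^+1.30 + 10^-0.57)
   = 1 / (1 + 19.953 + 0.26915) = 1/21.222 = 0.04712
[CO3²⁻] = α₂ × DIC = 0.04712 × 2.24 = 0.1056 mmol/kg
Ksp = 10^(−6.17) = 6.761×10^-7
Ω = [Ca²⁺][CO3²⁻]/Ksp = (10.3×10^-3)(1.056×10^-4) / 6.761×10^-7 = 1.61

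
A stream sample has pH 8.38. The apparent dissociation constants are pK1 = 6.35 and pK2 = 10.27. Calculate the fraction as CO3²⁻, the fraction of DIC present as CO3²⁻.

α₂ = 0.0126

α₂ = 1 / (1 + [H⁺]/K2 + [H⁺]²/(K1K2)) = 1 / (1 + 10^+1.89 + 10^-0.14)
   = 1 / (1 + 77.625 + 0.72444) = 1/79.349 = 0.01260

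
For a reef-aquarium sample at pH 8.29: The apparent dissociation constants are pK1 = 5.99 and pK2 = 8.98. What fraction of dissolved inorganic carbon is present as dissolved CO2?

α₀ = 1 / (1 + K1/[H⁺] + K1K2/[H⁺]²) = 1 / (1 + 10^+2.30 + 10^+1.61)
   = 1 / (1 + 199.53 + 40.738) = 1/241.26 = 0.004145

α₀ = 0.00414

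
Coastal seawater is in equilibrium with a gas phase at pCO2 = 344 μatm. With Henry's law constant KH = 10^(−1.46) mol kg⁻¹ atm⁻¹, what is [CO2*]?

KH = 10^(−1.46) = 3.467×10^-2 mol kg⁻¹ atm⁻¹
[CO2*] = KH · pCO2 = 3.467×10^-2 × 344×10^-6 atm = 1.19×10^-5 mol/kg

[CO2*] = 11.9 μmol/kg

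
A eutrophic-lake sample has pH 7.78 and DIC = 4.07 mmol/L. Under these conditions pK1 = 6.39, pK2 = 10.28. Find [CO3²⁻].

α₂ = 1 / (1 + [H⁺]/K2 + [H⁺]²/(K1K2)) = 1 / (1 + 10^+2.50 + 10^+1.11)
   = 1 / (1 + 316.23 + 12.882) = 1/330.11 = 0.003029
[CO3²⁻] = α₂ × DIC = 0.003029 × 4.07 = 0.0123 mmol/L = 12.3 μmol/L

[CO3²⁻] = 12.3 μmol/L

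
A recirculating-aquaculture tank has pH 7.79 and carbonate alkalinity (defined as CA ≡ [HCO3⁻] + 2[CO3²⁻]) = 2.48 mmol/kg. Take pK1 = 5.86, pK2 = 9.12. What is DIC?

CA = [HCO3⁻] + 2[CO3²⁻] = (α₁ + 2α₂)·DIC
At pH 7.79: [H⁺]/K1 = 10^-1.93 = 0.011749, K2/[H⁺] = 10^-1.33 = 0.046774
α₁ = 1/(1 + 0.011749 + 0.046774) = 1/1.0585 = 0.9447; α₂ = α₁·K2/[H⁺] = 0.04419
α₁ + 2α₂ = 1.0331
DIC = CA / (α₁ + 2α₂) = 2.48 / 1.0331 = 2.40 mmol/kg

DIC = 2.40 mmol/kg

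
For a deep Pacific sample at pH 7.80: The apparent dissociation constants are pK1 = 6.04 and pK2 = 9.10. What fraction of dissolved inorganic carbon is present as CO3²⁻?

α₂ = 0.0469

α₂ = 1 / (1 + [H⁺]/K2 + [H⁺]²/(K1K2)) = 1 / (1 + 10^+1.30 + 10^-0.46)
   = 1 / (1 + 19.953 + 0.34674) = 1/21.299 = 0.04695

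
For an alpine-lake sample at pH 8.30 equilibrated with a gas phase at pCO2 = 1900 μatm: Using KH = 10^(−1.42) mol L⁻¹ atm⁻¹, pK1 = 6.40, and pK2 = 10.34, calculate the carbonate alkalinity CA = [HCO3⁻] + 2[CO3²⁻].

[CO2*] = KH · pCO2 = 10^(−1.42) × 1900×10^-6 = 7.224×10^-5 mol/L
α₀ = 1/(1 + K1/[H⁺] + K1K2/[H⁺]²) = 1/(1 + 10^+1.90 + 10^-0.14) = 0.01232
DIC = [CO2*]/α₀ = 7.224×10^-5 / 0.01232 = 5.862 mmol/L
CA = (α₁ + 2α₂)·DIC = (0.9788 + 2×0.008926) × 5.862 = 5.84 mmol/L

CA = 5.84 mmol/L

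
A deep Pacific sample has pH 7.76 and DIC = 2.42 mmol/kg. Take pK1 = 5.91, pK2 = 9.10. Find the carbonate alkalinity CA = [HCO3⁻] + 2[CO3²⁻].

CA = [HCO3⁻] + 2[CO3²⁻] = (α₁ + 2α₂)·DIC
At pH 7.76: [H⁺]/K1 = 10^-1.85 = 0.014125, K2/[H⁺] = 10^-1.34 = 0.045709
α₁ = 1/(1 + 0.014125 + 0.045709) = 1/1.0598 = 0.9435; α₂ = α₁·K2/[H⁺] = 0.04313
α₁ + 2α₂ = 1.0298
CA = 1.0298 × 2.42 = 2.49 mmol/kg

CA = 2.49 mmol/kg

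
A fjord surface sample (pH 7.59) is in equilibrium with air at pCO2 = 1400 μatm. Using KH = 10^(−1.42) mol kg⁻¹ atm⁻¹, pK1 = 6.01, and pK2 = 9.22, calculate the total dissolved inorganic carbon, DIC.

[CO2*] = KH · pCO2 = 10^(−1.42) × 1400×10^-6 = 5.323×10^-5 mol/kg
α₀ = 1/(1 + K1/[H⁺] + K1K2/[H⁺]²) = 1/(1 + 10^+1.58 + 10^-0.05) = 0.02506
DIC = [CO2*]/α₀ = 5.323×10^-5 / 0.02506 = 2.12 mmol/kg

DIC = 2.12 mmol/kg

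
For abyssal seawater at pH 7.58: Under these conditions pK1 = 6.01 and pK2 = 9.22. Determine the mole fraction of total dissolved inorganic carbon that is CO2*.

α₀ = 1 / (1 + K1/[H⁺] + K1K2/[H⁺]²) = 1 / (1 + 10^+1.57 + 10^-0.07)
   = 1 / (1 + 37.154 + 0.85114) = 1/39.005 = 0.02564

α₀ = 0.0256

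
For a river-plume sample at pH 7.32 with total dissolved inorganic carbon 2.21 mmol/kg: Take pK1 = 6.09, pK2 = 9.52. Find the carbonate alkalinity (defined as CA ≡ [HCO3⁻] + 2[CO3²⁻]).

CA = 2.10 mmol/kg

CA = [HCO3⁻] + 2[CO3²⁻] = (α₁ + 2α₂)·DIC
At pH 7.32: [H⁺]/K1 = 10^-1.23 = 0.058884, K2/[H⁺] = 10^-2.20 = 0.0063096
α₁ = 1/(1 + 0.058884 + 0.0063096) = 1/1.0652 = 0.9388; α₂ = α₁·K2/[H⁺] = 0.005923
α₁ + 2α₂ = 0.9506
CA = 0.9506 × 2.21 = 2.10 mmol/kg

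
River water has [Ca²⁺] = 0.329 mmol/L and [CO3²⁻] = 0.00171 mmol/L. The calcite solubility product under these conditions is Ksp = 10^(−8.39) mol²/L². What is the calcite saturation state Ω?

Ksp = 10^(−8.39) = 4.074×10^-9
Ω = [Ca²⁺][CO3²⁻]/Ksp = (0.329×10^-3)(0.00171×10^-3) / 4.074×10^-9 = 0.138

Ω = 0.138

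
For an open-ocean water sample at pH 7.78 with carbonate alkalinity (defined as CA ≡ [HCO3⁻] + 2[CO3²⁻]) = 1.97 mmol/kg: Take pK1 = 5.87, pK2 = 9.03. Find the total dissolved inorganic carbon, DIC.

DIC = 1.89 mmol/kg

CA = [HCO3⁻] + 2[CO3²⁻] = (α₁ + 2α₂)·DIC
At pH 7.78: [H⁺]/K1 = 10^-1.91 = 0.012303, K2/[H⁺] = 10^-1.25 = 0.056234
α₁ = 1/(1 + 0.012303 + 0.056234) = 1/1.0685 = 0.9359; α₂ = α₁·K2/[H⁺] = 0.05263
α₁ + 2α₂ = 1.0411
DIC = CA / (α₁ + 2α₂) = 1.97 / 1.0411 = 1.89 mmol/kg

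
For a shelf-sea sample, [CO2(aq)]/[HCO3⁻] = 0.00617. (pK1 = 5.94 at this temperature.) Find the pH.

pH = 8.15

From K1 = [H⁺][HCO3⁻]/[CO2(aq)]:  pH = pK1 − log₁₀([CO2(aq)]/[HCO3⁻])
log₁₀(0.00617) = -2.210
pH = 5.94 − (-2.210) = 8.15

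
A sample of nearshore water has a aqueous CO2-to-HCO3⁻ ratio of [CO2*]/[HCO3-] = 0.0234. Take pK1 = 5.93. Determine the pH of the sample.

From K1 = [H⁺][HCO3-]/[CO2*]:  pH = pK1 − log₁₀([CO2*]/[HCO3-])
log₁₀(0.0234) = -1.631
pH = 5.93 − (-1.631) = 7.56

pH = 7.56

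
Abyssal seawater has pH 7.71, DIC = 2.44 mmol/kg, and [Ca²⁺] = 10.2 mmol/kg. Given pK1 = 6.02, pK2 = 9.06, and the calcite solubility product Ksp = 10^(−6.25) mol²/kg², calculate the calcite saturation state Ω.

α₂ = 1 / (1 + [H⁺]/K2 + [H⁺]²/(K1K2)) = 1 / (1 + 10^+1.35 + 10^-0.34)
   = 1 / (1 + 22.387 + 0.45709) = 1/23.844 = 0.04194
[CO3²⁻] = α₂ × DIC = 0.04194 × 2.44 = 0.1023 mmol/kg
Ksp = 10^(−6.25) = 5.623×10^-7
Ω = [Ca²⁺][CO3²⁻]/Ksp = (10.2×10^-3)(1.023×10^-4) / 5.623×10^-7 = 1.86

Ω = 1.86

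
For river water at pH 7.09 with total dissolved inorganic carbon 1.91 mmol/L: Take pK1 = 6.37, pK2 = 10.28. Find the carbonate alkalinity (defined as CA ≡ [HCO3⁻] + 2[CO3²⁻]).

CA = [HCO3⁻] + 2[CO3²⁻] = (α₁ + 2α₂)·DIC
At pH 7.09: [H⁺]/K1 = 10^-0.72 = 0.19055, K2/[H⁺] = 10^-3.19 = 0.00064565
α₁ = 1/(1 + 0.19055 + 0.00064565) = 1/1.1912 = 0.8395; α₂ = α₁·K2/[H⁺] = 0.0005420
α₁ + 2α₂ = 0.8406
CA = 0.8406 × 1.91 = 1.61 mmol/L

CA = 1.61 mmol/L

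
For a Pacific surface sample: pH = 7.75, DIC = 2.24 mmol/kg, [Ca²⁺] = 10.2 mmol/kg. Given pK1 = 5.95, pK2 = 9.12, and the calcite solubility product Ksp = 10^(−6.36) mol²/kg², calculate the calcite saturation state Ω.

Ω = 2.11

α₂ = 1 / (1 + [H⁺]/K2 + [H⁺]²/(K1K2)) = 1 / (1 + 10^+1.37 + 10^-0.43)
   = 1 / (1 + 23.442 + 0.37154) = 1/24.814 = 0.04030
[CO3²⁻] = α₂ × DIC = 0.04030 × 2.24 = 0.09027 mmol/kg
Ksp = 10^(−6.36) = 4.365×10^-7
Ω = [Ca²⁺][CO3²⁻]/Ksp = (10.2×10^-3)(9.027×10^-5) / 4.365×10^-7 = 2.11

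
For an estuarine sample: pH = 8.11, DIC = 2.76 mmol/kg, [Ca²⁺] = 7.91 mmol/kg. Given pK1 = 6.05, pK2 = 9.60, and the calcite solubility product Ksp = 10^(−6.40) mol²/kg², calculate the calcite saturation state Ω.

α₂ = 1 / (1 + [H⁺]/K2 + [H⁺]²/(K1K2)) = 1 / (1 + 10^+1.49 + 10^-0.57)
   = 1 / (1 + 30.903 + 0.26915) = 1/32.172 = 0.03108
[CO3²⁻] = α₂ × DIC = 0.03108 × 2.76 = 0.08579 mmol/kg
Ksp = 10^(−6.40) = 3.981×10^-7
Ω = [Ca²⁺][CO3²⁻]/Ksp = (7.91×10^-3)(8.579×10^-5) / 3.981×10^-7 = 1.70

Ω = 1.70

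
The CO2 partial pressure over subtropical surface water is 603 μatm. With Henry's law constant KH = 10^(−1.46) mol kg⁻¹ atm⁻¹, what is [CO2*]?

KH = 10^(−1.46) = 3.467×10^-2 mol kg⁻¹ atm⁻¹
[CO2*] = KH · pCO2 = 3.467×10^-2 × 603×10^-6 atm = 2.09×10^-5 mol/kg

[CO2*] = 20.9 μmol/kg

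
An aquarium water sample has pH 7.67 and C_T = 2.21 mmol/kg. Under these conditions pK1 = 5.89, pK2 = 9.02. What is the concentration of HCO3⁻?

[HCO3⁻] = 2.08 mmol/kg

α₁ = 1 / (1 + [H⁺]/K1 + K2/[H⁺]) = 1 / (1 + 10^-1.78 + 10^-1.35)
   = 1 / (1 + 0.016596 + 0.044668) = 1/1.0613 = 0.9423
[HCO3⁻] = α₁ × DIC = 0.9423 × 2.21 = 2.08 mmol/kg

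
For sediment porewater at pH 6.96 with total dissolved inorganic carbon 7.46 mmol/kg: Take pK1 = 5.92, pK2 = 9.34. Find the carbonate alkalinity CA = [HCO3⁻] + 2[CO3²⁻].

CA = 6.87 mmol/kg

CA = [HCO3⁻] + 2[CO3²⁻] = (α₁ + 2α₂)·DIC
At pH 6.96: [H⁺]/K1 = 10^-1.04 = 0.091201, K2/[H⁺] = 10^-2.38 = 0.0041687
α₁ = 1/(1 + 0.091201 + 0.0041687) = 1/1.0954 = 0.9129; α₂ = α₁·K2/[H⁺] = 0.003806
α₁ + 2α₂ = 0.9205
CA = 0.9205 × 7.46 = 6.87 mmol/kg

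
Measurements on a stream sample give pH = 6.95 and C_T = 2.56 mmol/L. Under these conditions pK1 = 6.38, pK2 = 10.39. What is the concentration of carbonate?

α₂ = 1 / (1 + [H⁺]/K2 + [H⁺]²/(K1K2)) = 1 / (1 + 10^+3.44 + 10^+2.87)
   = 1 / (1 + 2754.2 + 741.31) = 1/3496.5 = 0.0002860
[CO3²⁻] = α₂ × DIC = 0.0002860 × 2.56 = 0.000732 mmol/L = 0.732 μmol/L

[CO3²⁻] = 0.732 μmol/L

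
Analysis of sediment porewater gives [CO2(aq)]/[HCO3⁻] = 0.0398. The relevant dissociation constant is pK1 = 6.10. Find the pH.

pH = 7.50

From K1 = [H⁺][HCO3⁻]/[CO2(aq)]:  pH = pK1 − log₁₀([CO2(aq)]/[HCO3⁻])
log₁₀(0.0398) = -1.400
pH = 6.10 − (-1.400) = 7.50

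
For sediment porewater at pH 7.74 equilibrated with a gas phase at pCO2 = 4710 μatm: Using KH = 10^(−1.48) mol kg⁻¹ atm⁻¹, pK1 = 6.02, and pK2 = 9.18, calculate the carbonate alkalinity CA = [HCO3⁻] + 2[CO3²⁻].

[CO2*] = KH · pCO2 = 10^(−1.48) × 4710×10^-6 = 1.560×10^-4 mol/kg
α₀ = 1/(1 + K1/[H⁺] + K1K2/[H⁺]²) = 1/(1 + 10^+1.72 + 10^+0.28) = 0.01806
DIC = [CO2*]/α₀ = 1.560×10^-4 / 0.01806 = 8.638 mmol/kg
CA = (α₁ + 2α₂)·DIC = (0.9475 + 2×0.03440) × 8.638 = 8.78 mmol/kg

CA = 8.78 mmol/kg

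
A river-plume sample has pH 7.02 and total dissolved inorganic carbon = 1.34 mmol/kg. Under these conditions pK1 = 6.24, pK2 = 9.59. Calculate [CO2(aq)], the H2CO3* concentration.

α₀ = 1 / (1 + K1/[H⁺] + K1K2/[H⁺]²) = 1 / (1 + 10^+0.78 + 10^-1.79)
   = 1 / (1 + 6.0256 + 0.016218) = 1/7.0418 = 0.1420
[CO2*] = α₀ × DIC = 0.1420 × 1.34 = 0.190 mmol/kg

[CO2*] = 0.190 mmol/kg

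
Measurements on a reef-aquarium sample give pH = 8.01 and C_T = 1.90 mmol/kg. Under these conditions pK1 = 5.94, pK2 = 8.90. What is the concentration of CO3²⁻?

α₂ = 1 / (1 + [H⁺]/K2 + [H⁺]²/(K1K2)) = 1 / (1 + 10^+0.89 + 10^-1.18)
   = 1 / (1 + 7.7625 + 0.066069) = 1/8.8285 = 0.1133
[CO3²⁻] = α₂ × DIC = 0.1133 × 1.90 = 0.215 mmol/kg

[CO3²⁻] = 0.215 mmol/kg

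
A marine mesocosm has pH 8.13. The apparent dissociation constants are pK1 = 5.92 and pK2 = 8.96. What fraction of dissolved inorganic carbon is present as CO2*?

α₀ = 0.00534

α₀ = 1 / (1 + K1/[H⁺] + K1K2/[H⁺]²) = 1 / (1 + 10^+2.21 + 10^+1.38)
   = 1 / (1 + 162.18 + 23.988) = 1/187.17 = 0.005343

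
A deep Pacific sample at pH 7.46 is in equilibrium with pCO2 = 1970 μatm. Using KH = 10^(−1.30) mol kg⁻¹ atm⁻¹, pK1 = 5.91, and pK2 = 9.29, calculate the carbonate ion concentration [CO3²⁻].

[CO2*] = KH · pCO2 = 10^(−1.30) × 1970×10^-6 = 9.873×10^-5 mol/kg
α₀ = 1/(1 + K1/[H⁺] + K1K2/[H⁺]²) = 1/(1 + 10^+1.55 + 10^-0.28) = 0.02702
DIC = [CO2*]/α₀ = 9.873×10^-5 / 0.02702 = 3.654 mmol/kg
[CO3²⁻] = α₂·DIC; α₂ = 0.01418, so [CO3²⁻] = 0.01418 × 3.654 = 0.0518 mmol/kg

[CO3²⁻] = 0.0518 mmol/kg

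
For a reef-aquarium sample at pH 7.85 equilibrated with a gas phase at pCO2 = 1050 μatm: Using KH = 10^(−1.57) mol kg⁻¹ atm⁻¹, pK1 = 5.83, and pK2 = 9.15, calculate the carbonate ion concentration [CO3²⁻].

[CO3²⁻] = 0.148 mmol/kg

[CO2*] = KH · pCO2 = 10^(−1.57) × 1050×10^-6 = 2.826×10^-5 mol/kg
α₀ = 1/(1 + K1/[H⁺] + K1K2/[H⁺]²) = 1/(1 + 10^+2.02 + 10^+0.72) = 0.009012
DIC = [CO2*]/α₀ = 2.826×10^-5 / 0.009012 = 3.136 mmol/kg
[CO3²⁻] = α₂·DIC; α₂ = 0.04730, so [CO3²⁻] = 0.04730 × 3.136 = 0.148 mmol/kg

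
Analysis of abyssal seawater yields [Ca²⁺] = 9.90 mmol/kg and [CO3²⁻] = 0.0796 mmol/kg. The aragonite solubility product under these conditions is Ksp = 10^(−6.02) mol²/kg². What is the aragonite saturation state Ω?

Ω = 0.825

Ksp = 10^(−6.02) = 9.550×10^-7
Ω = [Ca²⁺][CO3²⁻]/Ksp = (9.90×10^-3)(0.0796×10^-3) / 9.550×10^-7 = 0.825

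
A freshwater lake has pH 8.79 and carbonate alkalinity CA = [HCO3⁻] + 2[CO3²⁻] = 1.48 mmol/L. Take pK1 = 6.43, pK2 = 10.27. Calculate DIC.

CA = [HCO3⁻] + 2[CO3²⁻] = (α₁ + 2α₂)·DIC
At pH 8.79: [H⁺]/K1 = 10^-2.36 = 0.0043652, K2/[H⁺] = 10^-1.48 = 0.033113
α₁ = 1/(1 + 0.0043652 + 0.033113) = 1/1.0375 = 0.9639; α₂ = α₁·K2/[H⁺] = 0.03192
α₁ + 2α₂ = 1.0277
DIC = CA / (α₁ + 2α₂) = 1.48 / 1.0277 = 1.44 mmol/L

DIC = 1.44 mmol/L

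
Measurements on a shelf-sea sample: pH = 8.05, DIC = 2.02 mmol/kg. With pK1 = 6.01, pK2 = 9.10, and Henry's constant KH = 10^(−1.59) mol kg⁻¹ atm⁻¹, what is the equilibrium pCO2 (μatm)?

α₀ = 1 / (1 + K1/[H⁺] + K1K2/[H⁺]²) = 1 / (1 + 10^+2.04 + 10^+0.99)
   = 1 / (1 + 109.65 + 9.7724) = 1/120.42 = 0.008304
[CO2*] = α₀ × DIC = 0.008304 × 2.02 = 0.01677 mmol/kg = 16.77 μmol/kg
pCO2 = [CO2*]/KH = 1.677×10^-5 / 2.570×10^-2 = 653 μatm

pCO2 = 653 μatm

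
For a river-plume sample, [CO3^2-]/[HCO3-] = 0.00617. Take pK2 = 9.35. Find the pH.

From K2 = [H⁺][CO3^2-]/[HCO3-]:  pH = pK2 + log₁₀([CO3^2-]/[HCO3-])
log₁₀(0.00617) = -2.210
pH = 9.35 + (-2.210) = 7.14

pH = 7.14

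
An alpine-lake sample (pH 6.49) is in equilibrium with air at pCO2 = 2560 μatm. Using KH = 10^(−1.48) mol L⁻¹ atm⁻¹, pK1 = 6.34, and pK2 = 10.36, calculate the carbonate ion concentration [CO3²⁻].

[CO3²⁻] = 0.0162 μmol/L

[CO2*] = KH · pCO2 = 10^(−1.48) × 2560×10^-6 = 8.477×10^-5 mol/L
α₀ = 1/(1 + K1/[H⁺] + K1K2/[H⁺]²) = 1/(1 + 10^+0.15 + 10^-3.72) = 0.4145
DIC = [CO2*]/α₀ = 8.477×10^-5 / 0.4145 = 0.2045 mmol/L
[CO3²⁻] = α₂·DIC; α₂ = 7.898×10^-5, so [CO3²⁻] = 7.898×10^-5 × 0.2045 = 1.62×10^-5 mmol/L = 0.0162 μmol/L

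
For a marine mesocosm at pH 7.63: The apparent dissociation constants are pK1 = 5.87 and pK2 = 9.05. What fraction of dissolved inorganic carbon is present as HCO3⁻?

α₁ = 1 / (1 + [H⁺]/K1 + K2/[H⁺]) = 1 / (1 + 10^-1.76 + 10^-1.42)
   = 1 / (1 + 0.017378 + 0.038019) = 1/1.0554 = 0.9475

α₁ = 0.948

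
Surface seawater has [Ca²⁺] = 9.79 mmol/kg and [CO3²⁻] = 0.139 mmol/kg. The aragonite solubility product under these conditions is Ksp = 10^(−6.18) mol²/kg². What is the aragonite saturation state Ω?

Ksp = 10^(−6.18) = 6.607×10^-7
Ω = [Ca²⁺][CO3²⁻]/Ksp = (9.79×10^-3)(0.139×10^-3) / 6.607×10^-7 = 2.06

Ω = 2.06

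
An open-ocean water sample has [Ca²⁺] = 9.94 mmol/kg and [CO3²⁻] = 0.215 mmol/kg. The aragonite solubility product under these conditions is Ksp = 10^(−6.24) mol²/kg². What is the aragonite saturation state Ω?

Ksp = 10^(−6.24) = 5.754×10^-7
Ω = [Ca²⁺][CO3²⁻]/Ksp = (9.94×10^-3)(0.215×10^-3) / 5.754×10^-7 = 3.71

Ω = 3.71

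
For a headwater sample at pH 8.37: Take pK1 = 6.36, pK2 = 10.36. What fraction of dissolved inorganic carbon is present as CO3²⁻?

α₂ = 1 / (1 + [H⁺]/K2 + [H⁺]²/(K1K2)) = 1 / (1 + 10^+1.99 + 10^-0.02)
   = 1 / (1 + 97.724 + 0.95499) = 1/99.679 = 0.01003

α₂ = 0.0100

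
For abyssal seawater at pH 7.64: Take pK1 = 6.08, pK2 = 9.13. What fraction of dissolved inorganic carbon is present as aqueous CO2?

α₀ = 1 / (1 + K1/[H⁺] + K1K2/[H⁺]²) = 1 / (1 + 10^+1.56 + 10^+0.07)
   = 1 / (1 + 36.308 + 1.1749) = 1/38.483 = 0.02599

α₀ = 0.0260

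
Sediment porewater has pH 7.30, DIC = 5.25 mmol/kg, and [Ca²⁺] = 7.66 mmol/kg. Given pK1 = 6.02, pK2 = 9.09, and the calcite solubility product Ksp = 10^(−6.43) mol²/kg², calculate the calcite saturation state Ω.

Ω = 1.64

α₂ = 1 / (1 + [H⁺]/K2 + [H⁺]²/(K1K2)) = 1 / (1 + 10^+1.79 + 10^+0.51)
   = 1 / (1 + 61.660 + 3.2359) = 1/65.895 = 0.01518
[CO3²⁻] = α₂ × DIC = 0.01518 × 5.25 = 0.07967 mmol/kg
Ksp = 10^(−6.43) = 3.715×10^-7
Ω = [Ca²⁺][CO3²⁻]/Ksp = (7.66×10^-3)(7.967×10^-5) / 3.715×10^-7 = 1.64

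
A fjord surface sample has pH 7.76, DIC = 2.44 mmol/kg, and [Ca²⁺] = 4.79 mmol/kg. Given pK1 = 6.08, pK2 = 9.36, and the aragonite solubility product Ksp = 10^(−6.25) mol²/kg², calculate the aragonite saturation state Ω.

Ω = 0.499

α₂ = 1 / (1 + [H⁺]/K2 + [H⁺]²/(K1K2)) = 1 / (1 + 10^+1.60 + 10^-0.08)
   = 1 / (1 + 39.811 + 0.83176) = 1/41.642 = 0.02401
[CO3²⁻] = α₂ × DIC = 0.02401 × 2.44 = 0.05859 mmol/kg
Ksp = 10^(−6.25) = 5.623×10^-7
Ω = [Ca²⁺][CO3²⁻]/Ksp = (4.79×10^-3)(5.859×10^-5) / 5.623×10^-7 = 0.499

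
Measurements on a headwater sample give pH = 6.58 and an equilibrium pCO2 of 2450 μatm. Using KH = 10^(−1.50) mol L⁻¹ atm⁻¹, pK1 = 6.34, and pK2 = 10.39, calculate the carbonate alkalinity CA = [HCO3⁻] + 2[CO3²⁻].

[CO2*] = KH · pCO2 = 10^(−1.50) × 2450×10^-6 = 7.748×10^-5 mol/L
α₀ = 1/(1 + K1/[H⁺] + K1K2/[H⁺]²) = 1/(1 + 10^+0.24 + 10^-3.57) = 0.3652
DIC = [CO2*]/α₀ = 7.748×10^-5 / 0.3652 = 0.2121 mmol/L
CA = (α₁ + 2α₂)·DIC = (0.6347 + 2×9.830×10^-5) × 0.2121 = 0.135 mmol/L

CA = 0.135 mmol/L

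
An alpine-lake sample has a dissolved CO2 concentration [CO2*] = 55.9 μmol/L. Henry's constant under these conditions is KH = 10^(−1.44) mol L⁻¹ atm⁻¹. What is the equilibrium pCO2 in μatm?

pCO2 = 1540 μatm

KH = 10^(−1.44) = 3.631×10^-2 mol L⁻¹ atm⁻¹
pCO2 = [CO2*]/KH = 55.9×10^-6 / 3.631×10^-2 = 1.54×10^-3 atm = 1540 μatm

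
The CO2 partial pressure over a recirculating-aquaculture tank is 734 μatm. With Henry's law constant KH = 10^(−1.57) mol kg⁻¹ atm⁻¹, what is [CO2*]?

KH = 10^(−1.57) = 2.692×10^-2 mol kg⁻¹ atm⁻¹
[CO2*] = KH · pCO2 = 2.692×10^-2 × 734×10^-6 atm = 1.98×10^-5 mol/kg

[CO2*] = 19.8 μmol/kg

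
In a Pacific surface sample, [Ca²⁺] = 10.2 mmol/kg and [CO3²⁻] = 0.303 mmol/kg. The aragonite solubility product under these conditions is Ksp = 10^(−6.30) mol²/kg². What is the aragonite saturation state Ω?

Ω = 6.17

Ksp = 10^(−6.30) = 5.012×10^-7
Ω = [Ca²⁺][CO3²⁻]/Ksp = (10.2×10^-3)(0.303×10^-3) / 5.012×10^-7 = 6.17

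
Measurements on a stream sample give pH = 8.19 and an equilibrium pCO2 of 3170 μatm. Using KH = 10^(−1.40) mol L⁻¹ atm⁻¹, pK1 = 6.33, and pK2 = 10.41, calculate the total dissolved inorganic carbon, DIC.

DIC = 9.32 mmol/L

[CO2*] = KH · pCO2 = 10^(−1.40) × 3170×10^-6 = 1.262×10^-4 mol/L
α₀ = 1/(1 + K1/[H⁺] + K1K2/[H⁺]²) = 1/(1 + 10^+1.86 + 10^-0.36) = 0.01354
DIC = [CO2*]/α₀ = 1.262×10^-4 / 0.01354 = 9.32 mmol/L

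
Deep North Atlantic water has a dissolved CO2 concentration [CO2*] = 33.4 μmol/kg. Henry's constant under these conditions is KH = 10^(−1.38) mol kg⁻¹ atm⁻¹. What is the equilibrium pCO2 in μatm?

pCO2 = 801 μatm

KH = 10^(−1.38) = 4.169×10^-2 mol kg⁻¹ atm⁻¹
pCO2 = [CO2*]/KH = 33.4×10^-6 / 4.169×10^-2 = 8.01×10^-4 atm = 801 μatm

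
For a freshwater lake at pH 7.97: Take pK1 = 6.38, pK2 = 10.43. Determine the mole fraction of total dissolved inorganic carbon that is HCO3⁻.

α₁ = 1 / (1 + [H⁺]/K1 + K2/[H⁺]) = 1 / (1 + 10^-1.59 + 10^-2.46)
   = 1 / (1 + 0.025704 + 0.0034674) = 1/1.0292 = 0.9717

α₁ = 0.972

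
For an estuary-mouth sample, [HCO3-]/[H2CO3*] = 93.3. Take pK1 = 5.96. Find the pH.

From K1 = [H⁺][HCO3-]/[H2CO3*]:  pH = pK1 + log₁₀([HCO3-]/[H2CO3*])
log₁₀(93.3) = +1.970
pH = 5.96 + (+1.970) = 7.93

pH = 7.93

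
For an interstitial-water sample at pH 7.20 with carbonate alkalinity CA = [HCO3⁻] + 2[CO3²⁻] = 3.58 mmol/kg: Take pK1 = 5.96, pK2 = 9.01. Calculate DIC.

CA = [HCO3⁻] + 2[CO3²⁻] = (α₁ + 2α₂)·DIC
At pH 7.20: [H⁺]/K1 = 10^-1.24 = 0.057544, K2/[H⁺] = 10^-1.81 = 0.015488
α₁ = 1/(1 + 0.057544 + 0.015488) = 1/1.0730 = 0.9319; α₂ = α₁·K2/[H⁺] = 0.01443
α₁ + 2α₂ = 0.9608
DIC = CA / (α₁ + 2α₂) = 3.58 / 0.9608 = 3.73 mmol/kg

DIC = 3.73 mmol/kg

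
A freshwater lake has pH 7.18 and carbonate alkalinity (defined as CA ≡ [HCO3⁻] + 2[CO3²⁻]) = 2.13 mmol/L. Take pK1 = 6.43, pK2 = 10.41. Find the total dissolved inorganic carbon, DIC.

CA = [HCO3⁻] + 2[CO3²⁻] = (α₁ + 2α₂)·DIC
At pH 7.18: [H⁺]/K1 = 10^-0.75 = 0.17783, K2/[H⁺] = 10^-3.23 = 0.00058884
α₁ = 1/(1 + 0.17783 + 0.00058884) = 1/1.1784 = 0.8486; α₂ = α₁·K2/[H⁺] = 0.0004997
α₁ + 2α₂ = 0.8496
DIC = CA / (α₁ + 2α₂) = 2.13 / 0.8496 = 2.51 mmol/L

DIC = 2.51 mmol/L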